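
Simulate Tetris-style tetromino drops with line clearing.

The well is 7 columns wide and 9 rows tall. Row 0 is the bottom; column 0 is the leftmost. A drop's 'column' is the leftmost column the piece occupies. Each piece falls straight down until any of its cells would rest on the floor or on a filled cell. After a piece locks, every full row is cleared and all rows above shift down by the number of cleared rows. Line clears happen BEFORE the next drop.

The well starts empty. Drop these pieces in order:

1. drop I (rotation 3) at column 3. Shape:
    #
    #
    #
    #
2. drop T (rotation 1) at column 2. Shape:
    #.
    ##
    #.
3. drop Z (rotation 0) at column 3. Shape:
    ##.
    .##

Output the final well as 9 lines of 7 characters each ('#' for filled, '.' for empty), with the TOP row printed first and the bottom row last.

Answer: .......
.......
.......
..###..
..####.
..##...
...#...
...#...
...#...

Derivation:
Drop 1: I rot3 at col 3 lands with bottom-row=0; cleared 0 line(s) (total 0); column heights now [0 0 0 4 0 0 0], max=4
Drop 2: T rot1 at col 2 lands with bottom-row=3; cleared 0 line(s) (total 0); column heights now [0 0 6 5 0 0 0], max=6
Drop 3: Z rot0 at col 3 lands with bottom-row=4; cleared 0 line(s) (total 0); column heights now [0 0 6 6 6 5 0], max=6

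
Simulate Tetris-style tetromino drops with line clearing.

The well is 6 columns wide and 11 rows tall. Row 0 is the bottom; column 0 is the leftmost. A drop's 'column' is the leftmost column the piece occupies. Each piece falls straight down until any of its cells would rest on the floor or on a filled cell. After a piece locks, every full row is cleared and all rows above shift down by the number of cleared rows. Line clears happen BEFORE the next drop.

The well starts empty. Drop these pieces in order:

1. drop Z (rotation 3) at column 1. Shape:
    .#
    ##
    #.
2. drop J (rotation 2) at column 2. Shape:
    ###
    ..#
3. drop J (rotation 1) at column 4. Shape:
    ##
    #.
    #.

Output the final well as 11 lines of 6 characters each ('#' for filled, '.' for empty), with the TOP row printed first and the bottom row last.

Drop 1: Z rot3 at col 1 lands with bottom-row=0; cleared 0 line(s) (total 0); column heights now [0 2 3 0 0 0], max=3
Drop 2: J rot2 at col 2 lands with bottom-row=2; cleared 0 line(s) (total 0); column heights now [0 2 4 4 4 0], max=4
Drop 3: J rot1 at col 4 lands with bottom-row=4; cleared 0 line(s) (total 0); column heights now [0 2 4 4 7 7], max=7

Answer: ......
......
......
......
....##
....#.
....#.
..###.
..#.#.
.##...
.#....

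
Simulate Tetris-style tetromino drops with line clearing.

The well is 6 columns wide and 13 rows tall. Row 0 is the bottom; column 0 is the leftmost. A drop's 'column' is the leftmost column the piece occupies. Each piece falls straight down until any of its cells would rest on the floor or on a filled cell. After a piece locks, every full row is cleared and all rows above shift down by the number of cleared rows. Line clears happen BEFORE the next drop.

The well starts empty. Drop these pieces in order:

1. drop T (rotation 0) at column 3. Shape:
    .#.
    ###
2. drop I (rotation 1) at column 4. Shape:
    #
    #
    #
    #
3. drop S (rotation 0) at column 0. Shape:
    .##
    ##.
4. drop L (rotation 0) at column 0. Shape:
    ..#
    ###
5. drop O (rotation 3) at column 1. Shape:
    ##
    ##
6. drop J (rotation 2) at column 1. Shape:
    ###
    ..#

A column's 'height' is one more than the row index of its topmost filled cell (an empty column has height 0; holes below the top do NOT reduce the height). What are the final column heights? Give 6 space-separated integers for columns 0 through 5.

Drop 1: T rot0 at col 3 lands with bottom-row=0; cleared 0 line(s) (total 0); column heights now [0 0 0 1 2 1], max=2
Drop 2: I rot1 at col 4 lands with bottom-row=2; cleared 0 line(s) (total 0); column heights now [0 0 0 1 6 1], max=6
Drop 3: S rot0 at col 0 lands with bottom-row=0; cleared 0 line(s) (total 0); column heights now [1 2 2 1 6 1], max=6
Drop 4: L rot0 at col 0 lands with bottom-row=2; cleared 0 line(s) (total 0); column heights now [3 3 4 1 6 1], max=6
Drop 5: O rot3 at col 1 lands with bottom-row=4; cleared 0 line(s) (total 0); column heights now [3 6 6 1 6 1], max=6
Drop 6: J rot2 at col 1 lands with bottom-row=5; cleared 0 line(s) (total 0); column heights now [3 7 7 7 6 1], max=7

Answer: 3 7 7 7 6 1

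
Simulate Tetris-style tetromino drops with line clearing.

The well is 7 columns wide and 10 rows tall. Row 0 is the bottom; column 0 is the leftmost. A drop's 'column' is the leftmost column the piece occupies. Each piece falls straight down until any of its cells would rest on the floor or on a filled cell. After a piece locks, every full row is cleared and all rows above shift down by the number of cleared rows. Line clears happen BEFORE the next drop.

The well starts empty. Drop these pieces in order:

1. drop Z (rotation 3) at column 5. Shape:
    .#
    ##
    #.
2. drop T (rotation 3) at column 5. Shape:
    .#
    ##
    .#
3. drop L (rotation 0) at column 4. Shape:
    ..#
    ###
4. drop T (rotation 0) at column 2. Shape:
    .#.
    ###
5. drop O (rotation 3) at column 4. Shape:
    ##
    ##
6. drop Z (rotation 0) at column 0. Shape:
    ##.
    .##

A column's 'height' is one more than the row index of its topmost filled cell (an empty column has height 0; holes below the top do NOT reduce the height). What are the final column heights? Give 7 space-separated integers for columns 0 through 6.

Answer: 10 10 9 9 10 10 8

Derivation:
Drop 1: Z rot3 at col 5 lands with bottom-row=0; cleared 0 line(s) (total 0); column heights now [0 0 0 0 0 2 3], max=3
Drop 2: T rot3 at col 5 lands with bottom-row=3; cleared 0 line(s) (total 0); column heights now [0 0 0 0 0 5 6], max=6
Drop 3: L rot0 at col 4 lands with bottom-row=6; cleared 0 line(s) (total 0); column heights now [0 0 0 0 7 7 8], max=8
Drop 4: T rot0 at col 2 lands with bottom-row=7; cleared 0 line(s) (total 0); column heights now [0 0 8 9 8 7 8], max=9
Drop 5: O rot3 at col 4 lands with bottom-row=8; cleared 0 line(s) (total 0); column heights now [0 0 8 9 10 10 8], max=10
Drop 6: Z rot0 at col 0 lands with bottom-row=8; cleared 0 line(s) (total 0); column heights now [10 10 9 9 10 10 8], max=10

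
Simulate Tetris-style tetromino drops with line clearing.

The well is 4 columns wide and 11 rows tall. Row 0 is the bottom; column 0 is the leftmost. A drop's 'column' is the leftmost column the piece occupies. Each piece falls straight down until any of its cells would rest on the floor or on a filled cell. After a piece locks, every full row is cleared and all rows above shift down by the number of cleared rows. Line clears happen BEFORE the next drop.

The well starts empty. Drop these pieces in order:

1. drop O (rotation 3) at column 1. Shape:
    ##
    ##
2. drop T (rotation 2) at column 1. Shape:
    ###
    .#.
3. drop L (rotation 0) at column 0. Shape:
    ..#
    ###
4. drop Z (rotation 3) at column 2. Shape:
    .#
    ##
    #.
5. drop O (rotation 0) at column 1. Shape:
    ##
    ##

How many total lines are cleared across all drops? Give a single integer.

Drop 1: O rot3 at col 1 lands with bottom-row=0; cleared 0 line(s) (total 0); column heights now [0 2 2 0], max=2
Drop 2: T rot2 at col 1 lands with bottom-row=2; cleared 0 line(s) (total 0); column heights now [0 4 4 4], max=4
Drop 3: L rot0 at col 0 lands with bottom-row=4; cleared 0 line(s) (total 0); column heights now [5 5 6 4], max=6
Drop 4: Z rot3 at col 2 lands with bottom-row=6; cleared 0 line(s) (total 0); column heights now [5 5 8 9], max=9
Drop 5: O rot0 at col 1 lands with bottom-row=8; cleared 0 line(s) (total 0); column heights now [5 10 10 9], max=10

Answer: 0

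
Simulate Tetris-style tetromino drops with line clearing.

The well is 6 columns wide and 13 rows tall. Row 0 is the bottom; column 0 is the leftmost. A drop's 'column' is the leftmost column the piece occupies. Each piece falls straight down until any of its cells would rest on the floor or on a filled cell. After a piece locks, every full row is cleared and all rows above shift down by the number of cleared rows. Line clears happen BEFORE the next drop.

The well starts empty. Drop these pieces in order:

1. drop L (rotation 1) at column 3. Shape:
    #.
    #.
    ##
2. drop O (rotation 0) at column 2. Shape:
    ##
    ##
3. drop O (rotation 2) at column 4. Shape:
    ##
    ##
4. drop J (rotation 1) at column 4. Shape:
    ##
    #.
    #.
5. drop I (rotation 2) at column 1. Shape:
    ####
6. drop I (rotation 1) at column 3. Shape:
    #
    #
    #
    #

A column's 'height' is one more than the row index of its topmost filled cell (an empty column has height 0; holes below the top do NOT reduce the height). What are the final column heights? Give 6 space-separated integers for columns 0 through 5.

Answer: 0 7 7 11 7 6

Derivation:
Drop 1: L rot1 at col 3 lands with bottom-row=0; cleared 0 line(s) (total 0); column heights now [0 0 0 3 1 0], max=3
Drop 2: O rot0 at col 2 lands with bottom-row=3; cleared 0 line(s) (total 0); column heights now [0 0 5 5 1 0], max=5
Drop 3: O rot2 at col 4 lands with bottom-row=1; cleared 0 line(s) (total 0); column heights now [0 0 5 5 3 3], max=5
Drop 4: J rot1 at col 4 lands with bottom-row=3; cleared 0 line(s) (total 0); column heights now [0 0 5 5 6 6], max=6
Drop 5: I rot2 at col 1 lands with bottom-row=6; cleared 0 line(s) (total 0); column heights now [0 7 7 7 7 6], max=7
Drop 6: I rot1 at col 3 lands with bottom-row=7; cleared 0 line(s) (total 0); column heights now [0 7 7 11 7 6], max=11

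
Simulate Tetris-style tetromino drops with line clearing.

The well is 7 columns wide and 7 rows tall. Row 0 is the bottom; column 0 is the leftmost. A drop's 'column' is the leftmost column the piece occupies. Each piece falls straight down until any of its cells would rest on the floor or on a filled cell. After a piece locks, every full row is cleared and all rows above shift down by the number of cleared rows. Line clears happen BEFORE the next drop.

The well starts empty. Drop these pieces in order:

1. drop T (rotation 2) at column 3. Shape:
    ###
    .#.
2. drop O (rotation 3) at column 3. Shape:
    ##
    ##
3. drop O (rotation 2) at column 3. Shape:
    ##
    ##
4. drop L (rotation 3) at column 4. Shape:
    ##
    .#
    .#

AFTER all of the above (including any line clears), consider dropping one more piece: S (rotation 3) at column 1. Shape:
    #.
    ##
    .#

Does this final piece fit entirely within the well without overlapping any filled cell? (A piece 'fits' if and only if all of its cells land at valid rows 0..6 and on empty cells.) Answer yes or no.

Drop 1: T rot2 at col 3 lands with bottom-row=0; cleared 0 line(s) (total 0); column heights now [0 0 0 2 2 2 0], max=2
Drop 2: O rot3 at col 3 lands with bottom-row=2; cleared 0 line(s) (total 0); column heights now [0 0 0 4 4 2 0], max=4
Drop 3: O rot2 at col 3 lands with bottom-row=4; cleared 0 line(s) (total 0); column heights now [0 0 0 6 6 2 0], max=6
Drop 4: L rot3 at col 4 lands with bottom-row=4; cleared 0 line(s) (total 0); column heights now [0 0 0 6 7 7 0], max=7
Test piece S rot3 at col 1 (width 2): heights before test = [0 0 0 6 7 7 0]; fits = True

Answer: yes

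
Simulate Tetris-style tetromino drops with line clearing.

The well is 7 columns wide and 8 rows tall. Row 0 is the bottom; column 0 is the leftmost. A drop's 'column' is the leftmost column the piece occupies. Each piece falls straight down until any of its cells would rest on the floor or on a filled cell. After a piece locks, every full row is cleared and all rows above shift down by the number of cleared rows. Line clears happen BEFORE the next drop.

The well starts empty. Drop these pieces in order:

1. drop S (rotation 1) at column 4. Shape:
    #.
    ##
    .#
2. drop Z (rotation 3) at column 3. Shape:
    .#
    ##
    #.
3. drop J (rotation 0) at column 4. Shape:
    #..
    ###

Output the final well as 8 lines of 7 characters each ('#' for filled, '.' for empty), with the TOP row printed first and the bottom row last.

Drop 1: S rot1 at col 4 lands with bottom-row=0; cleared 0 line(s) (total 0); column heights now [0 0 0 0 3 2 0], max=3
Drop 2: Z rot3 at col 3 lands with bottom-row=2; cleared 0 line(s) (total 0); column heights now [0 0 0 4 5 2 0], max=5
Drop 3: J rot0 at col 4 lands with bottom-row=5; cleared 0 line(s) (total 0); column heights now [0 0 0 4 7 6 6], max=7

Answer: .......
....#..
....###
....#..
...##..
...##..
....##.
.....#.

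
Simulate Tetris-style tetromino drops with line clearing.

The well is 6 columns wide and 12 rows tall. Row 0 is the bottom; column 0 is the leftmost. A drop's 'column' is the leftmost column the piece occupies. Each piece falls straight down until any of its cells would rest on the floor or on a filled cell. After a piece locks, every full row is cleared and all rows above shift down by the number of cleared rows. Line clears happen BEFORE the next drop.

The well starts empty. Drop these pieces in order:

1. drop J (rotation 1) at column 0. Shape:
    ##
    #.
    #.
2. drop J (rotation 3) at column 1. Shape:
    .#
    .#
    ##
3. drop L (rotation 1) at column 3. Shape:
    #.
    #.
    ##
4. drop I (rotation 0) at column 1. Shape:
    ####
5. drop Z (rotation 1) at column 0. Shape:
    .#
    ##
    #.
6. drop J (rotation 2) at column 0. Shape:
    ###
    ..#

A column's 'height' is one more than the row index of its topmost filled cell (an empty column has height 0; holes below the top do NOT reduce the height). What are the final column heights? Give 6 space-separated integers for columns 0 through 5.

Answer: 10 10 10 7 7 0

Derivation:
Drop 1: J rot1 at col 0 lands with bottom-row=0; cleared 0 line(s) (total 0); column heights now [3 3 0 0 0 0], max=3
Drop 2: J rot3 at col 1 lands with bottom-row=3; cleared 0 line(s) (total 0); column heights now [3 4 6 0 0 0], max=6
Drop 3: L rot1 at col 3 lands with bottom-row=0; cleared 0 line(s) (total 0); column heights now [3 4 6 3 1 0], max=6
Drop 4: I rot0 at col 1 lands with bottom-row=6; cleared 0 line(s) (total 0); column heights now [3 7 7 7 7 0], max=7
Drop 5: Z rot1 at col 0 lands with bottom-row=6; cleared 0 line(s) (total 0); column heights now [8 9 7 7 7 0], max=9
Drop 6: J rot2 at col 0 lands with bottom-row=8; cleared 0 line(s) (total 0); column heights now [10 10 10 7 7 0], max=10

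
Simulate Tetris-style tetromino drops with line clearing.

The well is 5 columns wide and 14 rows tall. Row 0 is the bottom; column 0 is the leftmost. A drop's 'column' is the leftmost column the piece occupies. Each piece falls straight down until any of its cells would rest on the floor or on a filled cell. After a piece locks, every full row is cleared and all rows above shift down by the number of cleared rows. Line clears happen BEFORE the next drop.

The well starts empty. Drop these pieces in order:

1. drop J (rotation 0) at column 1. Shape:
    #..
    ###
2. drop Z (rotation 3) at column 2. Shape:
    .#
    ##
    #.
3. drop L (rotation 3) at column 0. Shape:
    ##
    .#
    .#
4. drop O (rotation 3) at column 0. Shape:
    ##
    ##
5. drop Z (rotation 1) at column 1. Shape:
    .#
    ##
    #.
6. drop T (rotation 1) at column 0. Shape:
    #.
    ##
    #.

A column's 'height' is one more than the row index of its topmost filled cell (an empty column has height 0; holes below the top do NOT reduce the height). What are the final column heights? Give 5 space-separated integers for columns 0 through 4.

Answer: 11 10 10 4 0

Derivation:
Drop 1: J rot0 at col 1 lands with bottom-row=0; cleared 0 line(s) (total 0); column heights now [0 2 1 1 0], max=2
Drop 2: Z rot3 at col 2 lands with bottom-row=1; cleared 0 line(s) (total 0); column heights now [0 2 3 4 0], max=4
Drop 3: L rot3 at col 0 lands with bottom-row=2; cleared 0 line(s) (total 0); column heights now [5 5 3 4 0], max=5
Drop 4: O rot3 at col 0 lands with bottom-row=5; cleared 0 line(s) (total 0); column heights now [7 7 3 4 0], max=7
Drop 5: Z rot1 at col 1 lands with bottom-row=7; cleared 0 line(s) (total 0); column heights now [7 9 10 4 0], max=10
Drop 6: T rot1 at col 0 lands with bottom-row=8; cleared 0 line(s) (total 0); column heights now [11 10 10 4 0], max=11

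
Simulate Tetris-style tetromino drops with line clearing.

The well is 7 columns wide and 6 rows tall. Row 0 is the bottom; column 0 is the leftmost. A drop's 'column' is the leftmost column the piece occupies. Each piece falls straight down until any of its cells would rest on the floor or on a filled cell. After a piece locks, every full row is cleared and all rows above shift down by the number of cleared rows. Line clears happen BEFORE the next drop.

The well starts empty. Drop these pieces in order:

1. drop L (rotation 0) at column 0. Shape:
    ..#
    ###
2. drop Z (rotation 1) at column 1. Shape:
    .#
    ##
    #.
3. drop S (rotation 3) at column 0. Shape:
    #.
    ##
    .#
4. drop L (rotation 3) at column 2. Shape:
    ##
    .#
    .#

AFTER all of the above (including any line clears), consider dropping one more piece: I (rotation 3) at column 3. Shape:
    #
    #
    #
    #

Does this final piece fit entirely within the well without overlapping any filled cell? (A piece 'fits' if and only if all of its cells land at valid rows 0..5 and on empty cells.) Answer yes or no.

Drop 1: L rot0 at col 0 lands with bottom-row=0; cleared 0 line(s) (total 0); column heights now [1 1 2 0 0 0 0], max=2
Drop 2: Z rot1 at col 1 lands with bottom-row=1; cleared 0 line(s) (total 0); column heights now [1 3 4 0 0 0 0], max=4
Drop 3: S rot3 at col 0 lands with bottom-row=3; cleared 0 line(s) (total 0); column heights now [6 5 4 0 0 0 0], max=6
Drop 4: L rot3 at col 2 lands with bottom-row=2; cleared 0 line(s) (total 0); column heights now [6 5 5 5 0 0 0], max=6
Test piece I rot3 at col 3 (width 1): heights before test = [6 5 5 5 0 0 0]; fits = False

Answer: no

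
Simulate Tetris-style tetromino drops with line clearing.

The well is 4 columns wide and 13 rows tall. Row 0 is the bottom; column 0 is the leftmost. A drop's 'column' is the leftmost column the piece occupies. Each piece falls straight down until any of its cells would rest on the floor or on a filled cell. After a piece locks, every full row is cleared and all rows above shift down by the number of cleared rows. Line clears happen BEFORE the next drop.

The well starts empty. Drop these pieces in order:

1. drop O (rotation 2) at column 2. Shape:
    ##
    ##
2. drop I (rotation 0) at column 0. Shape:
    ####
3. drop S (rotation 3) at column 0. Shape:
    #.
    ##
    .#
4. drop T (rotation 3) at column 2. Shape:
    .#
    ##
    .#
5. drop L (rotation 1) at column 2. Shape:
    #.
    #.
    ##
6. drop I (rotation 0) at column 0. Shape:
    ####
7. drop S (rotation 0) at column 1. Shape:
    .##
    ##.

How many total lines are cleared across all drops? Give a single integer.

Answer: 3

Derivation:
Drop 1: O rot2 at col 2 lands with bottom-row=0; cleared 0 line(s) (total 0); column heights now [0 0 2 2], max=2
Drop 2: I rot0 at col 0 lands with bottom-row=2; cleared 1 line(s) (total 1); column heights now [0 0 2 2], max=2
Drop 3: S rot3 at col 0 lands with bottom-row=0; cleared 1 line(s) (total 2); column heights now [2 1 1 1], max=2
Drop 4: T rot3 at col 2 lands with bottom-row=1; cleared 0 line(s) (total 2); column heights now [2 1 3 4], max=4
Drop 5: L rot1 at col 2 lands with bottom-row=4; cleared 0 line(s) (total 2); column heights now [2 1 7 5], max=7
Drop 6: I rot0 at col 0 lands with bottom-row=7; cleared 1 line(s) (total 3); column heights now [2 1 7 5], max=7
Drop 7: S rot0 at col 1 lands with bottom-row=7; cleared 0 line(s) (total 3); column heights now [2 8 9 9], max=9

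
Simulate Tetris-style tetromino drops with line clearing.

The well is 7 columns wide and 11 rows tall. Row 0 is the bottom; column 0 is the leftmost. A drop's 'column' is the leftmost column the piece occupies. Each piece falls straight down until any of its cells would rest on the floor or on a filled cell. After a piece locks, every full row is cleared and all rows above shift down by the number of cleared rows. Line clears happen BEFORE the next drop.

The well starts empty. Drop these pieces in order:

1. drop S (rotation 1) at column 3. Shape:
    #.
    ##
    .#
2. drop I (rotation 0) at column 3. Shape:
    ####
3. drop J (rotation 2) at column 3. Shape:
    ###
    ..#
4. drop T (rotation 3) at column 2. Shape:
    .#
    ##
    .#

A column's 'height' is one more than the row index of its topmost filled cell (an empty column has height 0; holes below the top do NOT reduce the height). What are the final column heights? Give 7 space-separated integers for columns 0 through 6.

Answer: 0 0 8 9 6 6 4

Derivation:
Drop 1: S rot1 at col 3 lands with bottom-row=0; cleared 0 line(s) (total 0); column heights now [0 0 0 3 2 0 0], max=3
Drop 2: I rot0 at col 3 lands with bottom-row=3; cleared 0 line(s) (total 0); column heights now [0 0 0 4 4 4 4], max=4
Drop 3: J rot2 at col 3 lands with bottom-row=4; cleared 0 line(s) (total 0); column heights now [0 0 0 6 6 6 4], max=6
Drop 4: T rot3 at col 2 lands with bottom-row=6; cleared 0 line(s) (total 0); column heights now [0 0 8 9 6 6 4], max=9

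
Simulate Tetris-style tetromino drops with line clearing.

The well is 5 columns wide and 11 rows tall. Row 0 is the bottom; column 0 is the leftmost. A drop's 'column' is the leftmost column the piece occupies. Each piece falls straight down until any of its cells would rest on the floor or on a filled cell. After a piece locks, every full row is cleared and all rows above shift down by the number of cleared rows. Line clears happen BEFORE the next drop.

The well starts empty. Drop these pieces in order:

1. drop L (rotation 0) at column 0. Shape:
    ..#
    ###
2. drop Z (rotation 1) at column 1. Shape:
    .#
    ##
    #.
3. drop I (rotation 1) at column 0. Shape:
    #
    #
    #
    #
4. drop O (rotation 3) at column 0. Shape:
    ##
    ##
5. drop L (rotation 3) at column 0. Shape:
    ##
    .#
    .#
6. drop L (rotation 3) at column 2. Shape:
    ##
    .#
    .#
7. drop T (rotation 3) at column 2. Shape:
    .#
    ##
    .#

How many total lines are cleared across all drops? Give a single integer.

Answer: 0

Derivation:
Drop 1: L rot0 at col 0 lands with bottom-row=0; cleared 0 line(s) (total 0); column heights now [1 1 2 0 0], max=2
Drop 2: Z rot1 at col 1 lands with bottom-row=1; cleared 0 line(s) (total 0); column heights now [1 3 4 0 0], max=4
Drop 3: I rot1 at col 0 lands with bottom-row=1; cleared 0 line(s) (total 0); column heights now [5 3 4 0 0], max=5
Drop 4: O rot3 at col 0 lands with bottom-row=5; cleared 0 line(s) (total 0); column heights now [7 7 4 0 0], max=7
Drop 5: L rot3 at col 0 lands with bottom-row=7; cleared 0 line(s) (total 0); column heights now [10 10 4 0 0], max=10
Drop 6: L rot3 at col 2 lands with bottom-row=2; cleared 0 line(s) (total 0); column heights now [10 10 5 5 0], max=10
Drop 7: T rot3 at col 2 lands with bottom-row=5; cleared 0 line(s) (total 0); column heights now [10 10 7 8 0], max=10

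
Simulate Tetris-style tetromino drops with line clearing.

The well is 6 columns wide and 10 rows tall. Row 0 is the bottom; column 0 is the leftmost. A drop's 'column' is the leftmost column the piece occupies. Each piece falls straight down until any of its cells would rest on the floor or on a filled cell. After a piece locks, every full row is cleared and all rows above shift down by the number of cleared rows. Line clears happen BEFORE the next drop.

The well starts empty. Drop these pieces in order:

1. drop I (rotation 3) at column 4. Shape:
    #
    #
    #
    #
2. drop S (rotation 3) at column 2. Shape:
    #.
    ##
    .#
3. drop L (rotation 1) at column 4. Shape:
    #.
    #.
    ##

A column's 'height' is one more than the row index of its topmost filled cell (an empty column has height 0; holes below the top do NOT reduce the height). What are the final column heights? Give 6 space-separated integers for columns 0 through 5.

Answer: 0 0 3 2 7 5

Derivation:
Drop 1: I rot3 at col 4 lands with bottom-row=0; cleared 0 line(s) (total 0); column heights now [0 0 0 0 4 0], max=4
Drop 2: S rot3 at col 2 lands with bottom-row=0; cleared 0 line(s) (total 0); column heights now [0 0 3 2 4 0], max=4
Drop 3: L rot1 at col 4 lands with bottom-row=4; cleared 0 line(s) (total 0); column heights now [0 0 3 2 7 5], max=7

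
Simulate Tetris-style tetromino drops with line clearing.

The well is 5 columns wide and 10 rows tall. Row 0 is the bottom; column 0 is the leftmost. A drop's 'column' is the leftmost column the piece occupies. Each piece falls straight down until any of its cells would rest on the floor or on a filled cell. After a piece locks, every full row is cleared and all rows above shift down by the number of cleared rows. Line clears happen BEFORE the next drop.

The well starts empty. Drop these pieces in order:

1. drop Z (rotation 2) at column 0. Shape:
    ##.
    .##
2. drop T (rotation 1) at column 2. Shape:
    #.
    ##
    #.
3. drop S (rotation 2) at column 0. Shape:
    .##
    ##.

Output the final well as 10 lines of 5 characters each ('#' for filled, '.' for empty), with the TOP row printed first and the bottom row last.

Drop 1: Z rot2 at col 0 lands with bottom-row=0; cleared 0 line(s) (total 0); column heights now [2 2 1 0 0], max=2
Drop 2: T rot1 at col 2 lands with bottom-row=1; cleared 0 line(s) (total 0); column heights now [2 2 4 3 0], max=4
Drop 3: S rot2 at col 0 lands with bottom-row=3; cleared 0 line(s) (total 0); column heights now [4 5 5 3 0], max=5

Answer: .....
.....
.....
.....
.....
.##..
###..
..##.
###..
.##..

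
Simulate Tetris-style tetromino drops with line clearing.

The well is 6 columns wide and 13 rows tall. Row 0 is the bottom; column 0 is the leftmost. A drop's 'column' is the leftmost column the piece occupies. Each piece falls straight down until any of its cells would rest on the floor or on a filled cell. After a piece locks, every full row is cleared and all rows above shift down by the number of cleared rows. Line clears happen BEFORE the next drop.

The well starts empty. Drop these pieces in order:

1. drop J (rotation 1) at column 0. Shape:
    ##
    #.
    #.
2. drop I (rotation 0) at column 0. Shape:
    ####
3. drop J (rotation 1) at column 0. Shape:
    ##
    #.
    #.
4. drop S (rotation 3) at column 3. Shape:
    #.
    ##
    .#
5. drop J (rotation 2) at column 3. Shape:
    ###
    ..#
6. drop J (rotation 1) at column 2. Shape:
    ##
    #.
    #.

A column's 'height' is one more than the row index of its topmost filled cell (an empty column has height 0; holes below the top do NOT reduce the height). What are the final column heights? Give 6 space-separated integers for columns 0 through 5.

Drop 1: J rot1 at col 0 lands with bottom-row=0; cleared 0 line(s) (total 0); column heights now [3 3 0 0 0 0], max=3
Drop 2: I rot0 at col 0 lands with bottom-row=3; cleared 0 line(s) (total 0); column heights now [4 4 4 4 0 0], max=4
Drop 3: J rot1 at col 0 lands with bottom-row=4; cleared 0 line(s) (total 0); column heights now [7 7 4 4 0 0], max=7
Drop 4: S rot3 at col 3 lands with bottom-row=3; cleared 0 line(s) (total 0); column heights now [7 7 4 6 5 0], max=7
Drop 5: J rot2 at col 3 lands with bottom-row=5; cleared 0 line(s) (total 0); column heights now [7 7 4 7 7 7], max=7
Drop 6: J rot1 at col 2 lands with bottom-row=5; cleared 1 line(s) (total 1); column heights now [6 4 7 7 5 6], max=7

Answer: 6 4 7 7 5 6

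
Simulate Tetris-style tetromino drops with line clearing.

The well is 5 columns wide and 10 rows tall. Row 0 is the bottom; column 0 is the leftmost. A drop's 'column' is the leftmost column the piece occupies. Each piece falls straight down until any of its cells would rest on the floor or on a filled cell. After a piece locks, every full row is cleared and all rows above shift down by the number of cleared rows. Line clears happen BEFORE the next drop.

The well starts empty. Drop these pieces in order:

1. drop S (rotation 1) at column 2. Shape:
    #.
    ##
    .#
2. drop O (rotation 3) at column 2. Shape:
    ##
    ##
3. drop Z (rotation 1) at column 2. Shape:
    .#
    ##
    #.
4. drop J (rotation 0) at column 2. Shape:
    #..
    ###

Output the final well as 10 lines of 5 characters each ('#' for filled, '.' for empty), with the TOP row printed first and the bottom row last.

Drop 1: S rot1 at col 2 lands with bottom-row=0; cleared 0 line(s) (total 0); column heights now [0 0 3 2 0], max=3
Drop 2: O rot3 at col 2 lands with bottom-row=3; cleared 0 line(s) (total 0); column heights now [0 0 5 5 0], max=5
Drop 3: Z rot1 at col 2 lands with bottom-row=5; cleared 0 line(s) (total 0); column heights now [0 0 7 8 0], max=8
Drop 4: J rot0 at col 2 lands with bottom-row=8; cleared 0 line(s) (total 0); column heights now [0 0 10 9 9], max=10

Answer: ..#..
..###
...#.
..##.
..#..
..##.
..##.
..#..
..##.
...#.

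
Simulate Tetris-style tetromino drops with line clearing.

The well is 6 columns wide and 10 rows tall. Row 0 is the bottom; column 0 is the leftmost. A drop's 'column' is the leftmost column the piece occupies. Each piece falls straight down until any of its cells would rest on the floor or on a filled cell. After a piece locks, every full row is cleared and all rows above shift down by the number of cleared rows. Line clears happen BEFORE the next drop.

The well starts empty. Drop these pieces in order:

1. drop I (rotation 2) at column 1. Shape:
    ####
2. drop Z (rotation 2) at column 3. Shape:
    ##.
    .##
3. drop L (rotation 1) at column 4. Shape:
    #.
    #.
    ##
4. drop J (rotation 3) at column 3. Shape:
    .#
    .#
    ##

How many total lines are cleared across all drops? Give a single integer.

Answer: 0

Derivation:
Drop 1: I rot2 at col 1 lands with bottom-row=0; cleared 0 line(s) (total 0); column heights now [0 1 1 1 1 0], max=1
Drop 2: Z rot2 at col 3 lands with bottom-row=1; cleared 0 line(s) (total 0); column heights now [0 1 1 3 3 2], max=3
Drop 3: L rot1 at col 4 lands with bottom-row=3; cleared 0 line(s) (total 0); column heights now [0 1 1 3 6 4], max=6
Drop 4: J rot3 at col 3 lands with bottom-row=6; cleared 0 line(s) (total 0); column heights now [0 1 1 7 9 4], max=9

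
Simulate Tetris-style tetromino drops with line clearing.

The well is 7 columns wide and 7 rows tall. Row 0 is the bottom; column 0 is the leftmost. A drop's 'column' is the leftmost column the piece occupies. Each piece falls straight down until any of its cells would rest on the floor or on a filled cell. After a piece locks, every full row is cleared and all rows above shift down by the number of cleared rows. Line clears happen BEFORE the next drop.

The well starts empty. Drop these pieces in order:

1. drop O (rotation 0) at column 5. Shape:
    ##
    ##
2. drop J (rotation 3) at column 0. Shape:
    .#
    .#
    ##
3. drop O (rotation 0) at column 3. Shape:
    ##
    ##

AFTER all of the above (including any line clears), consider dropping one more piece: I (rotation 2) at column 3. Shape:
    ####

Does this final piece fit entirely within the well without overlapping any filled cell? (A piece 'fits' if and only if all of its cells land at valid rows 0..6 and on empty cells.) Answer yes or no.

Answer: yes

Derivation:
Drop 1: O rot0 at col 5 lands with bottom-row=0; cleared 0 line(s) (total 0); column heights now [0 0 0 0 0 2 2], max=2
Drop 2: J rot3 at col 0 lands with bottom-row=0; cleared 0 line(s) (total 0); column heights now [1 3 0 0 0 2 2], max=3
Drop 3: O rot0 at col 3 lands with bottom-row=0; cleared 0 line(s) (total 0); column heights now [1 3 0 2 2 2 2], max=3
Test piece I rot2 at col 3 (width 4): heights before test = [1 3 0 2 2 2 2]; fits = True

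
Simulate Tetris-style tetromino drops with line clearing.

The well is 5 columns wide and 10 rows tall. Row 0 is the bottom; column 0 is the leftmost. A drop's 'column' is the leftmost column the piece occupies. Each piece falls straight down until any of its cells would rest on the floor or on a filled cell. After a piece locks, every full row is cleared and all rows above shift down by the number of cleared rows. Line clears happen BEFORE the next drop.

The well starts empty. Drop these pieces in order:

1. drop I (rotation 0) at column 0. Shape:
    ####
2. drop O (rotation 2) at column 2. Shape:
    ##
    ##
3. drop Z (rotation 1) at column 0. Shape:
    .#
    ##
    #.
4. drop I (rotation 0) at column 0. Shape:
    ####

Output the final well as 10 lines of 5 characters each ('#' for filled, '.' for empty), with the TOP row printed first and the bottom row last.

Answer: .....
.....
.....
.....
.....
####.
.#...
####.
#.##.
####.

Derivation:
Drop 1: I rot0 at col 0 lands with bottom-row=0; cleared 0 line(s) (total 0); column heights now [1 1 1 1 0], max=1
Drop 2: O rot2 at col 2 lands with bottom-row=1; cleared 0 line(s) (total 0); column heights now [1 1 3 3 0], max=3
Drop 3: Z rot1 at col 0 lands with bottom-row=1; cleared 0 line(s) (total 0); column heights now [3 4 3 3 0], max=4
Drop 4: I rot0 at col 0 lands with bottom-row=4; cleared 0 line(s) (total 0); column heights now [5 5 5 5 0], max=5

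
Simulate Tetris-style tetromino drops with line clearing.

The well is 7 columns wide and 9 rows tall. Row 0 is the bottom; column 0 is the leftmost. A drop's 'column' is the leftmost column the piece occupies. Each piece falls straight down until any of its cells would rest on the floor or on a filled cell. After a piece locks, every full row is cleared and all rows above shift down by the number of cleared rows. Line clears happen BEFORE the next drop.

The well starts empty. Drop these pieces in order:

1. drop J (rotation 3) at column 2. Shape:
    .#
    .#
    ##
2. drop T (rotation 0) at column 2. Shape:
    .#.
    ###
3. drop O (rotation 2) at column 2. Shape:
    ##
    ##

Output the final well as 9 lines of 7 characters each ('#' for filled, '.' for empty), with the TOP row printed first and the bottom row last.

Drop 1: J rot3 at col 2 lands with bottom-row=0; cleared 0 line(s) (total 0); column heights now [0 0 1 3 0 0 0], max=3
Drop 2: T rot0 at col 2 lands with bottom-row=3; cleared 0 line(s) (total 0); column heights now [0 0 4 5 4 0 0], max=5
Drop 3: O rot2 at col 2 lands with bottom-row=5; cleared 0 line(s) (total 0); column heights now [0 0 7 7 4 0 0], max=7

Answer: .......
.......
..##...
..##...
...#...
..###..
...#...
...#...
..##...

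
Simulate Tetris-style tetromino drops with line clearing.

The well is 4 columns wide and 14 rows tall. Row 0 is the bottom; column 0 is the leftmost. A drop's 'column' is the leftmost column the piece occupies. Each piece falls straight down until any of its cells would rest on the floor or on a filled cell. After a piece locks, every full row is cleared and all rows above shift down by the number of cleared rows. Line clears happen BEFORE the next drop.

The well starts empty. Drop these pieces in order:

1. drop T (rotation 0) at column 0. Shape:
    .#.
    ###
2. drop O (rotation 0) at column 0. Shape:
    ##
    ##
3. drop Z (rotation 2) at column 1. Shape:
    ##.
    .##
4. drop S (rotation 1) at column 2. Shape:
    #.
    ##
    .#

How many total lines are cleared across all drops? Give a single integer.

Drop 1: T rot0 at col 0 lands with bottom-row=0; cleared 0 line(s) (total 0); column heights now [1 2 1 0], max=2
Drop 2: O rot0 at col 0 lands with bottom-row=2; cleared 0 line(s) (total 0); column heights now [4 4 1 0], max=4
Drop 3: Z rot2 at col 1 lands with bottom-row=3; cleared 1 line(s) (total 1); column heights now [3 4 4 0], max=4
Drop 4: S rot1 at col 2 lands with bottom-row=3; cleared 0 line(s) (total 1); column heights now [3 4 6 5], max=6

Answer: 1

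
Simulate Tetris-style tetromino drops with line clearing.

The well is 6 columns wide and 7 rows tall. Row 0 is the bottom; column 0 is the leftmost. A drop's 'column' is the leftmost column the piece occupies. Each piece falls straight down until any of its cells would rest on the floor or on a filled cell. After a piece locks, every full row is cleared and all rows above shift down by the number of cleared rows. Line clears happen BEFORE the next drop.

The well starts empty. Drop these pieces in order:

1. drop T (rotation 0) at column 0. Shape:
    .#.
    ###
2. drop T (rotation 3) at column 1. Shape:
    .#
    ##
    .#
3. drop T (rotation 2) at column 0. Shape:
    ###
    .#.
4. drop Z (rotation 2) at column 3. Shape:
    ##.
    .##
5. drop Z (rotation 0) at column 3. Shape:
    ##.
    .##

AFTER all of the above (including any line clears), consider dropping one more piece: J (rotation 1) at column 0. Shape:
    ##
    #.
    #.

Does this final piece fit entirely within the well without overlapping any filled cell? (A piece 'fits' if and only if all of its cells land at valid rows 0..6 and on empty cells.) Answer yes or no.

Answer: no

Derivation:
Drop 1: T rot0 at col 0 lands with bottom-row=0; cleared 0 line(s) (total 0); column heights now [1 2 1 0 0 0], max=2
Drop 2: T rot3 at col 1 lands with bottom-row=1; cleared 0 line(s) (total 0); column heights now [1 3 4 0 0 0], max=4
Drop 3: T rot2 at col 0 lands with bottom-row=3; cleared 0 line(s) (total 0); column heights now [5 5 5 0 0 0], max=5
Drop 4: Z rot2 at col 3 lands with bottom-row=0; cleared 0 line(s) (total 0); column heights now [5 5 5 2 2 1], max=5
Drop 5: Z rot0 at col 3 lands with bottom-row=2; cleared 0 line(s) (total 0); column heights now [5 5 5 4 4 3], max=5
Test piece J rot1 at col 0 (width 2): heights before test = [5 5 5 4 4 3]; fits = False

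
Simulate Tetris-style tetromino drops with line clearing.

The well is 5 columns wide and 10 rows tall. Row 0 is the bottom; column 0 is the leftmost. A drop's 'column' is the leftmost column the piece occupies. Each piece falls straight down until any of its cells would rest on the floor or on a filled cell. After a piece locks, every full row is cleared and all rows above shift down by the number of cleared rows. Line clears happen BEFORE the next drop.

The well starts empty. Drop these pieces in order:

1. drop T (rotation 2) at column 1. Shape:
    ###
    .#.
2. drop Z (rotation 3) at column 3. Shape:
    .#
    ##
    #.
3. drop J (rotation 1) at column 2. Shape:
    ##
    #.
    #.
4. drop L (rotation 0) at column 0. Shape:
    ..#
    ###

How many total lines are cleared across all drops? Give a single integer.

Answer: 0

Derivation:
Drop 1: T rot2 at col 1 lands with bottom-row=0; cleared 0 line(s) (total 0); column heights now [0 2 2 2 0], max=2
Drop 2: Z rot3 at col 3 lands with bottom-row=2; cleared 0 line(s) (total 0); column heights now [0 2 2 4 5], max=5
Drop 3: J rot1 at col 2 lands with bottom-row=2; cleared 0 line(s) (total 0); column heights now [0 2 5 5 5], max=5
Drop 4: L rot0 at col 0 lands with bottom-row=5; cleared 0 line(s) (total 0); column heights now [6 6 7 5 5], max=7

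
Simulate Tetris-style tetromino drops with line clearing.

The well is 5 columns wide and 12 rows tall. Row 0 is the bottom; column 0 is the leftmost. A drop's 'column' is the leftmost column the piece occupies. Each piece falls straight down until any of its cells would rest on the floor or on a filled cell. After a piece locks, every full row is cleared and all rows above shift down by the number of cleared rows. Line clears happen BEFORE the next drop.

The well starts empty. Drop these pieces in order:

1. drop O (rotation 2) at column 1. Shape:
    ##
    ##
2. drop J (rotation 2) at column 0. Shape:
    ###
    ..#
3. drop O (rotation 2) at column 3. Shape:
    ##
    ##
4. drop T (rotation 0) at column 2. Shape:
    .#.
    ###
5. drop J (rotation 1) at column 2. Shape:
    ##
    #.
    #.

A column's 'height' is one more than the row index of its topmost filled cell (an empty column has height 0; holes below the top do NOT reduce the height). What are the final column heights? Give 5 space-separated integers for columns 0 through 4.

Drop 1: O rot2 at col 1 lands with bottom-row=0; cleared 0 line(s) (total 0); column heights now [0 2 2 0 0], max=2
Drop 2: J rot2 at col 0 lands with bottom-row=2; cleared 0 line(s) (total 0); column heights now [4 4 4 0 0], max=4
Drop 3: O rot2 at col 3 lands with bottom-row=0; cleared 0 line(s) (total 0); column heights now [4 4 4 2 2], max=4
Drop 4: T rot0 at col 2 lands with bottom-row=4; cleared 0 line(s) (total 0); column heights now [4 4 5 6 5], max=6
Drop 5: J rot1 at col 2 lands with bottom-row=5; cleared 0 line(s) (total 0); column heights now [4 4 8 8 5], max=8

Answer: 4 4 8 8 5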